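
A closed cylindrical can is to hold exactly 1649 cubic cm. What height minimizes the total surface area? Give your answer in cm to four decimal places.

With radius r and height h, πr²h = 1649 so h = 1649/(πr²), and S(r) = 2πr² + 2πrh = 2πr² + 2·1649/r.
S'(r) = 4πr − 2·1649/r² = 0 ⇒ r³ = 1649/(2π), so r ≈ 6.4025 and h = 2r ≈ 12.8049.
S''(r) = 4π + 4·1649/r³ > 0, so this is the minimum; S ≈ 772.6717.

12.8049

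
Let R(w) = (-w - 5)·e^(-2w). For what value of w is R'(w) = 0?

R'(w) = (-1)·e^(-2w) + (-w - 5)·(-2)·e^(-2w) = (2w + 9)·e^(-2w). Since e^(-2w) > 0, the only critical point is w = -9/2.
R''(-9/2) has the same sign as 2 > 0, so this is a local minimum.
R(-9/2) = (-1/2)·e^(9) ≈ -4051.5420.

-9/2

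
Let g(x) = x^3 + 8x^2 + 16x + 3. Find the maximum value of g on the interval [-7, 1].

Differentiating, g'(x) = 3x^2 + 16x + 16; which vanishes at x = -4 and x = -4/3.
Evaluating at the critical points and endpoints: g(-7) = -60, g(-4) = 3, g(-4/3) = -175/27, g(1) = 28.
Hence the absolute maximum is 28 at x = 1.

28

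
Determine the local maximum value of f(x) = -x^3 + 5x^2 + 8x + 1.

f'(x) = -3x^2 + 10x + 8. Setting f'(x) = 0 gives x ∈ {-2/3, 4}.
f''(x) = -6x + 10. f''(-2/3) = 14 > 0 ⇒ local minimum; f''(4) = -14 < 0 ⇒ local maximum.
Thus f has its local maximum at x = 4, with value 49.

49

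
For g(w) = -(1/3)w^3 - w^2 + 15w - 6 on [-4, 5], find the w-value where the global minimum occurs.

The derivative is -w^2 - 2w + 15, whose only zero in [-4, 5] is w = 3.
Evaluating at the critical points and endpoints: g(-4) = -182/3; g(3) = 21; g(5) = 7/3.
Hence the absolute minimum is -182/3 at w = -4.

-4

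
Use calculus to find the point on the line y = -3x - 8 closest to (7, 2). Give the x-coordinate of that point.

Minimize D(x)^2 = (x - 7)^2 + (-3x - 10)^2.
d/dx[D^2] = 2(x - 7) + 2·(-3)·(-3x - 10) = 0 ⇒ x = -23/10.
Then y = -11/10 and the distance is √(961/10) ≈ 9.8031.

-23/10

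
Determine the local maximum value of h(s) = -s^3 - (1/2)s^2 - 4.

-4

h'(s) = -3s^2 - s = 0 at s = -1/3, 0.
Second-derivative test with h''(s) = -6s - 1: h''(-1/3) = 1 > 0 ⇒ local minimum; h''(0) = -1 < 0 ⇒ local maximum.
So the local maximum value is h(0) = -4.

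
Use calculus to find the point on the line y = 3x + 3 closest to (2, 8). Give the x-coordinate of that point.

Minimize D(x)^2 = (x - 2)^2 + (3x - 5)^2.
d/dx[D^2] = 2(x - 2) + 2·3·(3x - 5) = 0 ⇒ x = 17/10.
Then y = 81/10 and the distance is √(1/10) ≈ 0.3162.

17/10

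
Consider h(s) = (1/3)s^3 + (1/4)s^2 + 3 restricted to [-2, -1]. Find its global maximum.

35/12

The derivative is s^2 + (1/2)s, which has no zeros in [-2, -1].
Compare values at every candidate in [-2, -1]: h(-2) = 4/3, h(-1) = 35/12.
Hence the absolute maximum is 35/12 at s = -1.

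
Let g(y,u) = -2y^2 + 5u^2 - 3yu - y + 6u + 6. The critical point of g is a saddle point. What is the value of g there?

209/49

∂g/∂y = -4y - 3u - 1 = 0 and ∂g/∂u = -3y + 10u + 6 = 0, so (y, u) = (8/49, -27/49).
The Hessian has g_{yy} = -4, g_{uu} = 10, g_{yu} = -3, giving D = -49 < 0, so the point is a saddle point.
g(8/49, -27/49) = 209/49.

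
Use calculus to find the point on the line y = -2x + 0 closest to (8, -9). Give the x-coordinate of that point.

Minimize D(x)^2 = (x - 8)^2 + (-2x + 9)^2.
d/dx[D^2] = 2(x - 8) + 2·(-2)·(-2x + 9) = 0 ⇒ x = 26/5.
Then y = -52/5 and the distance is √(49/5) ≈ 3.1305.

26/5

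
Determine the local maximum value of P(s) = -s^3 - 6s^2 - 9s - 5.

-1

P'(s) = -3s^2 - 12s - 9 = 0 at s = -3, -1.
Since P''(s) = -6s - 12, we get P''(-3) = 6 > 0 ⇒ local minimum; P''(-1) = -6 < 0 ⇒ local maximum.
The local maximum is P(-1) = -1.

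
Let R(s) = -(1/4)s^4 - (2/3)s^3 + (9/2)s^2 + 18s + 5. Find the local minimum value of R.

R'(s) = -s^3 - 2s^2 + 9s + 18. Setting R'(s) = 0 gives s ∈ {-3, -2, 3}.
Since R''(s) = -3s^2 - 4s + 9, we get R''(-3) = -6 < 0 ⇒ local maximum; R''(-2) = 5 > 0 ⇒ local minimum; R''(3) = -30 < 0 ⇒ local maximum.
So the local minimum value is R(-2) = -35/3.

-35/3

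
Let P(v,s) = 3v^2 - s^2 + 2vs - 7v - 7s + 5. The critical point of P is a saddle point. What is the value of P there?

5

∂P/∂v = 6v + 2s - 7 = 0 and ∂P/∂s = 2v - 2s - 7 = 0, so (v, s) = (7/4, -7/4).
The Hessian has P_{vv} = 6, P_{ss} = -2, P_{vs} = 2, giving D = -16 < 0, so the point is a saddle point.
P(7/4, -7/4) = 5.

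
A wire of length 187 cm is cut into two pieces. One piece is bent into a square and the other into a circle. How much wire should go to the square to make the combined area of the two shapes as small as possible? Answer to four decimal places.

104.7385

Let x be the length used for the square. Square side x/4; circle radius (187−x)/(2π).
A(x) = (x/4)² + π·((187−x)/(2π))² = x²/16 + (187−x)²/(4π) for 0 ≤ x ≤ 187. A'(x) = x/8 − (187−x)/(2π) = 0 gives x = 4·187/(π+4) ≈ 104.7385.
A'' = 1/8 + 1/(2π) > 0, so this gives the minimum combined area; x ≈ 104.7385 cm to the square.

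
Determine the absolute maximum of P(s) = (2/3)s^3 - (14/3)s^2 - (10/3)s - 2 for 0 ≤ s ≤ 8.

14

The derivative is 2s^2 - (28/3)s - 10/3, whose only zero in [0, 8] is s = 5.
Candidates: P(0) = -2, P(5) = -52, P(8) = 14.
Hence the absolute maximum is 14 at s = 8.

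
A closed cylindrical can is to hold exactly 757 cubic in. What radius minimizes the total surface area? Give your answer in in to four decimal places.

4.9390

With radius r and height h, πr²h = 757 so h = 757/(πr²), and S(r) = 2πr² + 2πrh = 2πr² + 2·757/r.
S'(r) = 4πr − 2·757/r² = 0 ⇒ r³ = 757/(2π), so r ≈ 4.9390 and h = 2r ≈ 9.8780.
S''(r) = 4π + 4·757/r³ > 0, so this is the minimum; S ≈ 459.8101.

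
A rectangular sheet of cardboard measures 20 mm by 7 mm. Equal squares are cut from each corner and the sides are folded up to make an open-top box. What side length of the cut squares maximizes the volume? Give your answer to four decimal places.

1.5703

With cut size x, the volume is V(x) = x(20 − 2x)(7 − 2x) for 0 < x < 3.5.
V'(x) = 12x^2 − 108x + 140. Setting V'(x) = 0 gives x ≈ 1.5703 (the root in (0, 3.5)).
V''(x) = 24x − 108 is negative there, so this is the maximum; V ≈ 102.1750.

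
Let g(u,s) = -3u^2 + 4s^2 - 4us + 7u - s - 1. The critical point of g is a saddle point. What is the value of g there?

101/64

∂g/∂u = -6u - 4s + 7 = 0 and ∂g/∂s = -4u + 8s - 1 = 0, so (u, s) = (13/16, 17/32).
The Hessian has g_{uu} = -6, g_{ss} = 8, g_{us} = -4, giving D = -64 < 0, so the point is a saddle point.
g(13/16, 17/32) = 101/64.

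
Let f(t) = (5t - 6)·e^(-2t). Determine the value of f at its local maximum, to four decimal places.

Differentiating with the product rule gives f'(t) = (-10t + 17)·e^(-2t). Since e^(-2t) > 0, the only critical point is t = 17/10.
f''(17/10) has the same sign as -10 < 0, so this is a local maximum.
f(17/10) = (5/2)·e^(-17/5) ≈ 0.0834.

0.0834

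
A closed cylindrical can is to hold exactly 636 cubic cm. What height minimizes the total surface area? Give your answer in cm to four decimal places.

With radius r and height h, πr²h = 636 so h = 636/(πr²), and S(r) = 2πr² + 2πrh = 2πr² + 2·636/r.
S'(r) = 4πr − 2·636/r² = 0 ⇒ r³ = 636/(2π), so r ≈ 4.6604 and h = 2r ≈ 9.3209.
S''(r) = 4π + 4·636/r³ > 0, so this is the minimum; S ≈ 409.4045.

9.3209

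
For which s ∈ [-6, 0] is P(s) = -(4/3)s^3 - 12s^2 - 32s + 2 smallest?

P'(s) = -4s^2 - 24s - 32, which vanishes at s = -4 and s = -2.
Compare values at every candidate in [-6, 0]: P(-6) = 50,  P(-4) = 70/3,  P(-2) = 86/3,  P(0) = 2.
So the minimum is P(0) = 2.

0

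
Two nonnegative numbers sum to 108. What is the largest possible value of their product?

With x + y = 108, the product is P(x) = x(108 − x).
P'(x) = 108 − 2x = 0 gives x = 54; P'' = −2 < 0, so this is the maximum.
P = 54·54 = 2916.

2916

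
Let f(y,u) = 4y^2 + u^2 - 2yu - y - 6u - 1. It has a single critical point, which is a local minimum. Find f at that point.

∂f/∂y = 8y - 2u - 1 = 0 and ∂f/∂u = -2y + 2u - 6 = 0, so (y, u) = (7/6, 25/6).
The Hessian has f_{yy} = 8, f_{uu} = 2, f_{yu} = -2, giving D = 12 > 0 with f_{yy} > 0, so the point is a local minimum.
f(7/6, 25/6) = -169/12.

-169/12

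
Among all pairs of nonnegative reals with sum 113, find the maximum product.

With x + y = 113, the product is P(x) = x(113 − x).
P'(x) = 113 − 2x = 0 gives x = 113/2; P'' = −2 < 0, so this is the maximum.
P = 113/2·113/2 = 12769/4.

12769/4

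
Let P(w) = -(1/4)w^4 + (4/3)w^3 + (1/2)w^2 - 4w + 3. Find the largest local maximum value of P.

49/3

Critical points: P'(w) = -w^3 + 4w^2 + w - 4 vanishes at w = -1, 1, 4.
Since P''(w) = -3w^2 + 8w + 1, we get P''(-1) = -10 < 0 ⇒ local maximum; P''(1) = 6 > 0 ⇒ local minimum; P''(4) = -15 < 0 ⇒ local maximum.
The largest local maximum is P(4) = 49/3.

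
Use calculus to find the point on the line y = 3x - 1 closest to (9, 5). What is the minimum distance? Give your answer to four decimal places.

Minimize D(x)^2 = (x - 9)^2 + (3x - 6)^2.
d/dx[D^2] = 2(x - 9) + 2·3·(3x - 6) = 0 ⇒ x = 27/10.
Then y = 71/10 and the distance is √(441/10) ≈ 6.6408.

6.6408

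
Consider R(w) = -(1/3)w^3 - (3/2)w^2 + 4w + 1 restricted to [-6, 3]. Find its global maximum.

19/6

Differentiating, R'(w) = -w^2 - 3w + 4; which vanishes at w = -4 and w = 1.
Candidates: R(-6) = -5,  R(-4) = -53/3,  R(1) = 19/6,  R(3) = -19/2.
Hence the absolute maximum is 19/6 at w = 1.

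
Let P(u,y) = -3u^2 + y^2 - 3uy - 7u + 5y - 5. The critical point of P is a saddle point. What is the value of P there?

-236/21

∂P/∂u = -6u - 3y - 7 = 0 and ∂P/∂y = -3u + 2y + 5 = 0, so (u, y) = (1/21, -17/7).
The Hessian has P_{uu} = -6, P_{yy} = 2, P_{uy} = -3, giving D = -21 < 0, so the point is a saddle point.
P(1/21, -17/7) = -236/21.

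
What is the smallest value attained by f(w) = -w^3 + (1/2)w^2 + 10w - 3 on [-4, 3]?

f'(w) = -3w^2 + w + 10, which vanishes at w = -5/3 and w = 2.
Candidates: f(-4) = 29,  f(-5/3) = -737/54,  f(2) = 11,  f(3) = 9/2.
The minimum over the interval is -737/54, attained at w = -5/3.

-737/54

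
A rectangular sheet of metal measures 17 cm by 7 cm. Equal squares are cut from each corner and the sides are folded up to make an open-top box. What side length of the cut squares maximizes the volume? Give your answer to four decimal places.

With cut size x, the volume is V(x) = x(17 − 2x)(7 − 2x) for 0 < x < 3.5.
V'(x) = 12x^2 − 96x + 119. Setting V'(x) = 0 gives x ≈ 1.5336 (the root in (0, 3.5)).
V''(x) = 24x − 96 is negative there, so this is the maximum; V ≈ 84.0335.

1.5336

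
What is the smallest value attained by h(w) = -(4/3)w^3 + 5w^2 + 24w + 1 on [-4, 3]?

-77/4

Differentiating, h'(w) = -4w^2 + 10w + 24; whose only zero in [-4, 3] is w = -3/2.
Compare values at every candidate in [-4, 3]: h(-4) = 211/3; h(-3/2) = -77/4; h(3) = 82.
The minimum over the interval is -77/4, attained at w = -3/2.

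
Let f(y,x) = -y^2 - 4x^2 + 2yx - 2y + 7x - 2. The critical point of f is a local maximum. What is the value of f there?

∂f/∂y = -2y + 2x - 2 = 0 and ∂f/∂x = 2y - 8x + 7 = 0, so (y, x) = (-1/6, 5/6).
The Hessian has f_{yy} = -2, f_{xx} = -8, f_{yx} = 2, giving D = 12 > 0 with f_{yy} < 0, so the point is a local maximum.
f(-1/6, 5/6) = 13/12.

13/12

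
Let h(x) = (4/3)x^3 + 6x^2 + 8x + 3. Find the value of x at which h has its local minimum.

h'(x) = 4x^2 + 12x + 8. Setting h'(x) = 0 gives x ∈ {-2, -1}.
Second-derivative test with h''(x) = 8x + 12: h''(-2) = -4 < 0 ⇒ local maximum; h''(-1) = 4 > 0 ⇒ local minimum.
So the local minimum value is h(-1) = -1/3.

-1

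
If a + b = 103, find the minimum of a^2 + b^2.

10609/2

With a + b = 103, a^2 + b^2 = a^2 + (103 − a)^2.
The derivative 2a − 2(103 − a) = 4a − 206 vanishes at a = 103/2; second derivative 4 > 0, a minimum.
The minimum is 2·(103/2)^2 = 10609/2.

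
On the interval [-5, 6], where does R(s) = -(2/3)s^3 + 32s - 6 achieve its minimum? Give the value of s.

-4

Differentiating, R'(s) = -2s^2 + 32; which vanishes at s = -4 and s = 4.
Compare values at every candidate in [-5, 6]: R(-5) = -248/3, R(-4) = -274/3, R(4) = 238/3, R(6) = 42.
The minimum over the interval is -274/3, attained at s = -4.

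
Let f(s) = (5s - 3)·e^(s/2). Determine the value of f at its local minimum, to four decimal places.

-4.9659

f'(s) = 5·e^(s/2) + (5s - 3)·(1/2)·e^(s/2) = ((5/2)s + 7/2)·e^(s/2). Since e^(s/2) > 0, the only critical point is s = -7/5.
f''(-7/5) has the same sign as 5/2 > 0, so this is a local minimum.
f(-7/5) = (-10)·e^(-7/10) ≈ -4.9659.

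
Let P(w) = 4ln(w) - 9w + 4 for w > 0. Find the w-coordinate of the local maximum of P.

4/9

P'(w) = 4/w − 9 = 0 gives w = 4/9.
P''(w) = -4/w², which is negative for w > 0, so this is a local maximum.
P(4/9) = 4·ln(4/9) - 4 + 4 ≈ -3.2437.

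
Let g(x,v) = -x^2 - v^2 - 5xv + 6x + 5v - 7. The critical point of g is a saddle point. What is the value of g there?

-58/21

∂g/∂x = -2x - 5v + 6 = 0 and ∂g/∂v = -5x - 2v + 5 = 0, so (x, v) = (13/21, 20/21).
The Hessian has g_{xx} = -2, g_{vv} = -2, g_{xv} = -5, giving D = -21 < 0, so the point is a saddle point.
g(13/21, 20/21) = -58/21.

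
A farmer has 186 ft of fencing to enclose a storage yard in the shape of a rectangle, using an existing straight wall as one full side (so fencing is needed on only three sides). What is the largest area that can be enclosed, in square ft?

8649/2

Let the sides perpendicular to the wall have length x and the parallel side y, so 2x + y = 186 and the area is A = xy = x(186 − 2x).
A'(x) = 186 − 4x = 0 gives x = 93/2, and A''(x) = −4 < 0 confirms a maximum.
Then y = 186 − 2·93/2 = 93 and A = 8649/2.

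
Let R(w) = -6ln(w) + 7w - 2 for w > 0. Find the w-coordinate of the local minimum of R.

R'(w) = -6/w + 7 = 0 gives w = 6/7.
R''(w) = 6/w², which is positive for w > 0, so this is a local minimum.
R(6/7) = -6·ln(6/7) + 6 - 2 ≈ 4.9249.

6/7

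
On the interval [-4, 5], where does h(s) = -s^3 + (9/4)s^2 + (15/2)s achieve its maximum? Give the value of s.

-4

The derivative is -3s^2 + (9/2)s + 15/2, which vanishes at s = -1 and s = 5/2.
Candidates: h(-4) = 70,  h(-1) = -17/4,  h(5/2) = 275/16,  h(5) = -125/4.
The maximum over the interval is 70, attained at s = -4.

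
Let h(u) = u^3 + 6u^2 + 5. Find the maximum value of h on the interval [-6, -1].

37

The derivative is 3u^2 + 12u, whose only zero in [-6, -1] is u = -4.
Evaluating at the critical points and endpoints: h(-6) = 5; h(-4) = 37; h(-1) = 10.
So the maximum is h(-4) = 37.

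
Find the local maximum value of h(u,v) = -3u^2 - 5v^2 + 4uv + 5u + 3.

∂h/∂u = -6u + 4v + 5 = 0 and ∂h/∂v = 4u - 10v = 0, so (u, v) = (25/22, 5/11).
The Hessian has h_{uu} = -6, h_{vv} = -10, h_{uv} = 4, giving D = 44 > 0 with h_{uu} < 0, so the point is a local maximum.
h(25/22, 5/11) = 257/44.

257/44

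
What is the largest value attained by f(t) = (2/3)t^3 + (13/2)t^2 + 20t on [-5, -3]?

-56/3

f'(t) = 2t^2 + 13t + 20, whose only zero in [-5, -3] is t = -4.
Candidates: f(-5) = -125/6; f(-4) = -56/3; f(-3) = -39/2.
The maximum over the interval is -56/3, attained at t = -4.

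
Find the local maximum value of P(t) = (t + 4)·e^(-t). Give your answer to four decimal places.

P'(t) = 1·e^(-t) + (t + 4)·(-1)·e^(-t) = (-t - 3)·e^(-t). Since e^(-t) > 0, the only critical point is t = -3.
P''(-3) has the same sign as -1 < 0, so this is a local maximum.
P(-3) = (1)·e^(3) ≈ 20.0855.

20.0855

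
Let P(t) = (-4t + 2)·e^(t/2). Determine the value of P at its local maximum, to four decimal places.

P'(t) = (-4)·e^(t/2) + (-4t + 2)·(1/2)·e^(t/2) = (-2t - 3)·e^(t/2). Since e^(t/2) > 0, the only critical point is t = -3/2.
P''(-3/2) has the same sign as -2 < 0, so this is a local maximum.
P(-3/2) = (8)·e^(-3/4) ≈ 3.7789.

3.7789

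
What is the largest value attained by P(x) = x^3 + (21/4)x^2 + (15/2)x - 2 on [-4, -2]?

P'(x) = 3x^2 + (21/2)x + 15/2, whose only zero in [-4, -2] is x = -5/2.
Evaluating at the critical points and endpoints: P(-4) = -12,  P(-5/2) = -57/16,  P(-2) = -4.
The maximum over the interval is -57/16, attained at x = -5/2.

-57/16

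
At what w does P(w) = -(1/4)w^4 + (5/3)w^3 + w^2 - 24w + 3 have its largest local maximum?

-2

P'(w) = -w^3 + 5w^2 + 2w - 24. Setting P'(w) = 0 gives w ∈ {-2, 3, 4}.
Second-derivative test with P''(w) = -3w^2 + 10w + 2: P''(-2) = -30 < 0 ⇒ local maximum; P''(3) = 5 > 0 ⇒ local minimum; P''(4) = -6 < 0 ⇒ local maximum.
Thus P has its largest local maximum at w = -2, with value 113/3.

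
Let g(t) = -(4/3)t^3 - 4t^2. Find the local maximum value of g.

0

g'(t) = -4t^2 - 8t. Setting g'(t) = 0 gives t ∈ {-2, 0}.
Since g''(t) = -8t - 8, we get g''(-2) = 8 > 0 ⇒ local minimum; g''(0) = -8 < 0 ⇒ local maximum.
The local maximum is g(0) = 0.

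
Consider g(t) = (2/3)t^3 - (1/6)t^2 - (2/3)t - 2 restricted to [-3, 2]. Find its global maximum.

The derivative is 2t^2 - (1/3)t - 2/3, which vanishes at t = -1/2 and t = 2/3.
Candidates: g(-3) = -39/2; g(-1/2) = -43/24; g(2/3) = -188/81; g(2) = 4/3.
Hence the absolute maximum is 4/3 at t = 2.

4/3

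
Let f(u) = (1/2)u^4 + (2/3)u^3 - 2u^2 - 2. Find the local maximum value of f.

Critical points: f'(u) = 2u^3 + 2u^2 - 4u vanishes at u = -2, 0, 1.
Since f''(u) = 6u^2 + 4u - 4, we get f''(-2) = 12 > 0 ⇒ local minimum; f''(0) = -4 < 0 ⇒ local maximum; f''(1) = 6 > 0 ⇒ local minimum.
So the local maximum value is f(0) = -2.

-2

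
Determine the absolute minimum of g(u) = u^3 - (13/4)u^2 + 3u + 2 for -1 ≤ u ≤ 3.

-21/4

Differentiating, g'(u) = 3u^2 - (13/2)u + 3; which vanishes at u = 2/3 and u = 3/2.
Compare values at every candidate in [-1, 3]: g(-1) = -21/4; g(2/3) = 77/27; g(3/2) = 41/16; g(3) = 35/4.
So the minimum is g(-1) = -21/4.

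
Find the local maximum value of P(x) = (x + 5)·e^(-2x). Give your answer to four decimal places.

P'(x) = 1·e^(-2x) + (x + 5)·(-2)·e^(-2x) = (-2x - 9)·e^(-2x). Since e^(-2x) > 0, the only critical point is x = -9/2.
P''(-9/2) has the same sign as -2 < 0, so this is a local maximum.
P(-9/2) = (1/2)·e^(9) ≈ 4051.5420.

4051.5420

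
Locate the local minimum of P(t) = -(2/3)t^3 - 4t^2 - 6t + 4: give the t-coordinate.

-3

P'(t) = -2t^2 - 8t - 6. Setting P'(t) = 0 gives t ∈ {-3, -1}.
Second-derivative test with P''(t) = -4t - 8: P''(-3) = 4 > 0 ⇒ local minimum; P''(-1) = -4 < 0 ⇒ local maximum.
Thus P has its local minimum at t = -3, with value 4.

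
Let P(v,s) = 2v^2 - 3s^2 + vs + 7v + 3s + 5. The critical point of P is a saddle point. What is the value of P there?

∂P/∂v = 4v + s + 7 = 0 and ∂P/∂s = v - 6s + 3 = 0, so (v, s) = (-9/5, 1/5).
The Hessian has P_{vv} = 4, P_{ss} = -6, P_{vs} = 1, giving D = -25 < 0, so the point is a saddle point.
P(-9/5, 1/5) = -1.

-1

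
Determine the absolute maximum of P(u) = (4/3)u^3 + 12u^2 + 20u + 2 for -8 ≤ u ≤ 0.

106/3

Differentiating, P'(u) = 4u^2 + 24u + 20; which vanishes at u = -5 and u = -1.
Compare values at every candidate in [-8, 0]: P(-8) = -218/3,  P(-5) = 106/3,  P(-1) = -22/3,  P(0) = 2.
The maximum over the interval is 106/3, attained at u = -5.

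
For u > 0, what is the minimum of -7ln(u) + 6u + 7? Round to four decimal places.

12.9209

P'(u) = -7/u + 6 = 0 gives u = 7/6.
P''(u) = 7/u², which is positive for u > 0, so this is a local minimum.
P(7/6) = -7·ln(7/6) + 7 + 7 ≈ 12.9209.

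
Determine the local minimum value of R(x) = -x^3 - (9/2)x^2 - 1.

R'(x) = -3x^2 - 9x. Setting R'(x) = 0 gives x ∈ {-3, 0}.
Second-derivative test with R''(x) = -6x - 9: R''(-3) = 9 > 0 ⇒ local minimum; R''(0) = -9 < 0 ⇒ local maximum.
So the local minimum value is R(-3) = -29/2.

-29/2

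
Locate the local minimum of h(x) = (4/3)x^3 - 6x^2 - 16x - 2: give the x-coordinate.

4

h'(x) = 4x^2 - 12x - 16 = 0 at x = -1, 4.
Since h''(x) = 8x - 12, we get h''(-1) = -20 < 0 ⇒ local maximum; h''(4) = 20 > 0 ⇒ local minimum.
Thus h has its local minimum at x = 4, with value -230/3.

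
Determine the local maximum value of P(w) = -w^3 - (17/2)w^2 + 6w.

55/54

P'(w) = -3w^2 - 17w + 6. Setting P'(w) = 0 gives w ∈ {-6, 1/3}.
Second-derivative test with P''(w) = -6w - 17: P''(-6) = 19 > 0 ⇒ local minimum; P''(1/3) = -19 < 0 ⇒ local maximum.
The local maximum is P(1/3) = 55/54.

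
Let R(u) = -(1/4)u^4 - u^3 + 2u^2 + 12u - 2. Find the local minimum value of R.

-14

R'(u) = -u^3 - 3u^2 + 4u + 12. Setting R'(u) = 0 gives u ∈ {-3, -2, 2}.
R''(u) = -3u^2 - 6u + 4. R''(-3) = -5 < 0 ⇒ local maximum; R''(-2) = 4 > 0 ⇒ local minimum; R''(2) = -20 < 0 ⇒ local maximum.
Thus R has its local minimum at u = -2, with value -14.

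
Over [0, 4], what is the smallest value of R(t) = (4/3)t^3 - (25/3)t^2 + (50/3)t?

The derivative is 4t^2 - (50/3)t + 50/3, which vanishes at t = 5/3 and t = 5/2.
Candidates: R(0) = 0; R(5/3) = 875/81; R(5/2) = 125/12; R(4) = 56/3.
The minimum over the interval is 0, attained at t = 0.

0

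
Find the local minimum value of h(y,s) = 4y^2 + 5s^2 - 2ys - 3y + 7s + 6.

257/76

∂h/∂y = 8y - 2s - 3 = 0 and ∂h/∂s = -2y + 10s + 7 = 0, so (y, s) = (4/19, -25/38).
The Hessian has h_{yy} = 8, h_{ss} = 10, h_{ys} = -2, giving D = 76 > 0 with h_{yy} > 0, so the point is a local minimum.
h(4/19, -25/38) = 257/76.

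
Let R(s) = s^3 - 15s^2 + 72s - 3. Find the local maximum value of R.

Critical points: R'(s) = 3s^2 - 30s + 72 vanishes at s = 4, 6.
R''(s) = 6s - 30. R''(4) = -6 < 0 ⇒ local maximum; R''(6) = 6 > 0 ⇒ local minimum.
So the local maximum value is R(4) = 109.

109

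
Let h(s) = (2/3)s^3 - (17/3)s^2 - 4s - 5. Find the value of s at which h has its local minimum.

h'(s) = 2s^2 - (34/3)s - 4. Setting h'(s) = 0 gives s ∈ {-1/3, 6}.
h''(s) = 4s - 34/3. h''(-1/3) = -38/3 < 0 ⇒ local maximum; h''(6) = 38/3 > 0 ⇒ local minimum.
Thus h has its local minimum at s = 6, with value -89.

6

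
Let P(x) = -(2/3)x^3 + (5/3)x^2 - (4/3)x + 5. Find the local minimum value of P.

377/81

P'(x) = -2x^2 + (10/3)x - 4/3. Setting P'(x) = 0 gives x ∈ {2/3, 1}.
Second-derivative test with P''(x) = -4x + 10/3: P''(2/3) = 2/3 > 0 ⇒ local minimum; P''(1) = -2/3 < 0 ⇒ local maximum.
Thus P has its local minimum at x = 2/3, with value 377/81.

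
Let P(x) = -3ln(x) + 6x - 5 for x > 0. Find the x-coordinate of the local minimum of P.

1/2

P'(x) = -3/x + 6 = 0 gives x = 1/2.
P''(x) = 3/x², which is positive for x > 0, so this is a local minimum.
P(1/2) = -3·ln(1/2) + 3 - 5 ≈ 0.0794.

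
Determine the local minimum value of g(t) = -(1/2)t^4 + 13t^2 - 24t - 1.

-25/2

g'(t) = -2t^3 + 26t - 24 = 0 at t = -4, 1, 3.
Second-derivative test with g''(t) = -6t^2 + 26: g''(-4) = -70 < 0 ⇒ local maximum; g''(1) = 20 > 0 ⇒ local minimum; g''(3) = -28 < 0 ⇒ local maximum.
So the local minimum value is g(1) = -25/2.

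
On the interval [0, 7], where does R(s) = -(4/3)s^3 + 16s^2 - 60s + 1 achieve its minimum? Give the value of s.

7

Differentiating, R'(s) = -4s^2 + 32s - 60; which vanishes at s = 3 and s = 5.
Evaluating at the critical points and endpoints: R(0) = 1; R(3) = -71; R(5) = -197/3; R(7) = -277/3.
Hence the absolute minimum is -277/3 at s = 7.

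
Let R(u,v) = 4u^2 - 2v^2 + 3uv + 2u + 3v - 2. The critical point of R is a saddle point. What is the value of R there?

∂R/∂u = 8u + 3v + 2 = 0 and ∂R/∂v = 3u - 4v + 3 = 0, so (u, v) = (-17/41, 18/41).
The Hessian has R_{uu} = 8, R_{vv} = -4, R_{uv} = 3, giving D = -41 < 0, so the point is a saddle point.
R(-17/41, 18/41) = -72/41.

-72/41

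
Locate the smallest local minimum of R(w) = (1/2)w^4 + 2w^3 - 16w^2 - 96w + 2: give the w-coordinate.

Critical points: R'(w) = 2w^3 + 6w^2 - 32w - 96 vanishes at w = -4, -3, 4.
Since R''(w) = 6w^2 + 12w - 32, we get R''(-4) = 16 > 0 ⇒ local minimum; R''(-3) = -14 < 0 ⇒ local maximum; R''(4) = 112 > 0 ⇒ local minimum.
The smallest local minimum is R(4) = -382.

4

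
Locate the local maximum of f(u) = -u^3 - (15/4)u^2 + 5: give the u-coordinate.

0

Critical points: f'(u) = -3u^2 - (15/2)u vanishes at u = -5/2, 0.
Since f''(u) = -6u - 15/2, we get f''(-5/2) = 15/2 > 0 ⇒ local minimum; f''(0) = -15/2 < 0 ⇒ local maximum.
So the local maximum value is f(0) = 5.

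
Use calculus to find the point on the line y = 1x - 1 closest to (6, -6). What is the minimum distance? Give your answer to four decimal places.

7.7782

Minimize D(x)^2 = (x - 6)^2 + (x + 5)^2.
d/dx[D^2] = 2(x - 6) + 2·1·(x + 5) = 0 ⇒ x = 1/2.
Then y = -1/2 and the distance is √(121/2) ≈ 7.7782.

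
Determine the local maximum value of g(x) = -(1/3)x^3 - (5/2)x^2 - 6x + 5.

Critical points: g'(x) = -x^2 - 5x - 6 vanishes at x = -3, -2.
g''(x) = -2x - 5. g''(-3) = 1 > 0 ⇒ local minimum; g''(-2) = -1 < 0 ⇒ local maximum.
So the local maximum value is g(-2) = 29/3.

29/3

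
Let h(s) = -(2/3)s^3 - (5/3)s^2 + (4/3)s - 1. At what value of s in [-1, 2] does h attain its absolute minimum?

2

h'(s) = -2s^2 - (10/3)s + 4/3, whose only zero in [-1, 2] is s = 1/3.
Candidates: h(-1) = -10/3; h(1/3) = -62/81; h(2) = -31/3.
So the minimum is h(2) = -31/3.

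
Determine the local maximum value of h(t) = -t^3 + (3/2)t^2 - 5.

-9/2

h'(t) = -3t^2 + 3t. Setting h'(t) = 0 gives t ∈ {0, 1}.
h''(t) = -6t + 3. h''(0) = 3 > 0 ⇒ local minimum; h''(1) = -3 < 0 ⇒ local maximum.
Thus h has its local maximum at t = 1, with value -9/2.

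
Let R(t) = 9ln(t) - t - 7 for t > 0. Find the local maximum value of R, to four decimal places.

3.7750

R'(t) = 9/t − 1 = 0 gives t = 9.
R''(t) = -9/t², which is negative for t > 0, so this is a local maximum.
R(9) = 9·ln(9) - 9 - 7 ≈ 3.7750.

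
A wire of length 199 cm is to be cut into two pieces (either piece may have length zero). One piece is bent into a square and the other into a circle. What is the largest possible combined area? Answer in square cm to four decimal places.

Let x be the length used for the square. Square side x/4; circle radius (199−x)/(2π).
A(x) = (x/4)² + π·((199−x)/(2π))² = x²/16 + (199−x)²/(4π) for 0 ≤ x ≤ 199. A'(x) = x/8 − (199−x)/(2π) = 0 gives x = 4·199/(π+4) ≈ 111.4597.
A'' > 0, so the interior critical point is a minimum; the maximum is at an endpoint. A(0) = 3151.3475 and A(199) = 2475.0625, so the largest area is 3151.3475.

3151.3475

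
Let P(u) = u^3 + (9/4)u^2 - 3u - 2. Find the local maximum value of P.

5

Critical points: P'(u) = 3u^2 + (9/2)u - 3 vanishes at u = -2, 1/2.
Second-derivative test with P''(u) = 6u + 9/2: P''(-2) = -15/2 < 0 ⇒ local maximum; P''(1/2) = 15/2 > 0 ⇒ local minimum.
So the local maximum value is P(-2) = 5.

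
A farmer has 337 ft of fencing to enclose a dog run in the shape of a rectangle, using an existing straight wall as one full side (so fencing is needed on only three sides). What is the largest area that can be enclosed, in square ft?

113569/8

Let the sides perpendicular to the wall have length x and the parallel side y, so 2x + y = 337 and the area is A = xy = x(337 − 2x).
A'(x) = 337 − 4x = 0 gives x = 337/4, and A''(x) = −4 < 0 confirms a maximum.
Then y = 337 − 2·337/4 = 337/2 and A = 113569/8.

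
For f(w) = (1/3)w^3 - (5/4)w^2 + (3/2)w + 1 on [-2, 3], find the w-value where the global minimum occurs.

-2

f'(w) = w^2 - (5/2)w + 3/2, which vanishes at w = 1 and w = 3/2.
Evaluating at the critical points and endpoints: f(-2) = -29/3, f(1) = 19/12, f(3/2) = 25/16, f(3) = 13/4.
Hence the absolute minimum is -29/3 at w = -2.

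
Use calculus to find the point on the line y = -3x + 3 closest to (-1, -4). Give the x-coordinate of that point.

Minimize D(x)^2 = (x + 1)^2 + (-3x + 7)^2.
d/dx[D^2] = 2(x + 1) + 2·(-3)·(-3x + 7) = 0 ⇒ x = 2.
Then y = -3 and the distance is √(10) ≈ 3.1623.

2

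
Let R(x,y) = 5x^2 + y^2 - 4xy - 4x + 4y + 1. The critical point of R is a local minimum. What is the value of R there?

∂R/∂x = 10x - 4y - 4 = 0 and ∂R/∂y = -4x + 2y + 4 = 0, so (x, y) = (-2, -6).
The Hessian has R_{xx} = 10, R_{yy} = 2, R_{xy} = -4, giving D = 4 > 0 with R_{xx} > 0, so the point is a local minimum.
R(-2, -6) = -7.

-7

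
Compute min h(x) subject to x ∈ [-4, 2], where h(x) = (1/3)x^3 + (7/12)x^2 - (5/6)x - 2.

-32/3

Differentiating, h'(x) = x^2 + (7/6)x - 5/6; which vanishes at x = -5/3 and x = 1/2.
Evaluating at the critical points and endpoints: h(-4) = -32/3; h(-5/3) = -173/324; h(1/2) = -107/48; h(2) = 4/3.
So the minimum is h(-4) = -32/3.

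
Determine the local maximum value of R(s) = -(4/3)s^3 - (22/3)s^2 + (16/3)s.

74/81

R'(s) = -4s^2 - (44/3)s + 16/3. Setting R'(s) = 0 gives s ∈ {-4, 1/3}.
R''(s) = -8s - 44/3. R''(-4) = 52/3 > 0 ⇒ local minimum; R''(1/3) = -52/3 < 0 ⇒ local maximum.
Thus R has its local maximum at s = 1/3, with value 74/81.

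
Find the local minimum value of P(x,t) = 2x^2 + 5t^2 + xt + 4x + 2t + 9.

271/39

∂P/∂x = 4x + t + 4 = 0 and ∂P/∂t = x + 10t + 2 = 0, so (x, t) = (-38/39, -4/39).
The Hessian has P_{xx} = 4, P_{tt} = 10, P_{xt} = 1, giving D = 39 > 0 with P_{xx} > 0, so the point is a local minimum.
P(-38/39, -4/39) = 271/39.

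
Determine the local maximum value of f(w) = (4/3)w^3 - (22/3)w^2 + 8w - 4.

-124/81

f'(w) = 4w^2 - (44/3)w + 8. Setting f'(w) = 0 gives w ∈ {2/3, 3}.
Since f''(w) = 8w - 44/3, we get f''(2/3) = -28/3 < 0 ⇒ local maximum; f''(3) = 28/3 > 0 ⇒ local minimum.
Thus f has its local maximum at w = 2/3, with value -124/81.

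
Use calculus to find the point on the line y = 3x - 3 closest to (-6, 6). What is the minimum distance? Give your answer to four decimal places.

Minimize D(x)^2 = (x + 6)^2 + (3x - 9)^2.
d/dx[D^2] = 2(x + 6) + 2·3·(3x - 9) = 0 ⇒ x = 21/10.
Then y = 33/10 and the distance is √(729/10) ≈ 8.5381.

8.5381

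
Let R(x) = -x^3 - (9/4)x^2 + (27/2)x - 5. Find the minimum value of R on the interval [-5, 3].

-155/4

R'(x) = -3x^2 - (9/2)x + 27/2, which vanishes at x = -3 and x = 3/2.
Candidates: R(-5) = -15/4,  R(-3) = -155/4,  R(3/2) = 109/16,  R(3) = -47/4.
Hence the absolute minimum is -155/4 at x = -3.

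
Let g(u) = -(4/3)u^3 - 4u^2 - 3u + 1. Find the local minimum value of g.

Critical points: g'(u) = -4u^2 - 8u - 3 vanishes at u = -3/2, -1/2.
g''(u) = -8u - 8. g''(-3/2) = 4 > 0 ⇒ local minimum; g''(-1/2) = -4 < 0 ⇒ local maximum.
The local minimum is g(-3/2) = 1.

1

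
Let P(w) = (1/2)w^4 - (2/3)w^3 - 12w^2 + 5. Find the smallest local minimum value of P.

P'(w) = 2w^3 - 2w^2 - 24w = 0 at w = -3, 0, 4.
Since P''(w) = 6w^2 - 4w - 24, we get P''(-3) = 42 > 0 ⇒ local minimum; P''(0) = -24 < 0 ⇒ local maximum; P''(4) = 56 > 0 ⇒ local minimum.
So the smallest local minimum value is P(4) = -305/3.

-305/3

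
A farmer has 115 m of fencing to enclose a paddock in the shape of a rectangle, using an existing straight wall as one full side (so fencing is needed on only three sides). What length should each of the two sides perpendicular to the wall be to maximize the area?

115/4

Let the sides perpendicular to the wall have length x and the parallel side y, so 2x + y = 115 and the area is A = xy = x(115 − 2x).
A'(x) = 115 − 4x = 0 gives x = 115/4, and A''(x) = −4 < 0 confirms a maximum.
Then y = 115 − 2·115/4 = 115/2 and A = 13225/8.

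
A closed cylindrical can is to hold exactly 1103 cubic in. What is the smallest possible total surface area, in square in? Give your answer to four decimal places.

With radius r and height h, πr²h = 1103 so h = 1103/(πr²), and S(r) = 2πr² + 2πrh = 2πr² + 2·1103/r.
S'(r) = 4πr − 2·1103/r² = 0 ⇒ r³ = 1103/(2π), so r ≈ 5.5993 and h = 2r ≈ 11.1986.
S''(r) = 4π + 4·1103/r³ > 0, so this is the minimum; S ≈ 590.9693.

590.9693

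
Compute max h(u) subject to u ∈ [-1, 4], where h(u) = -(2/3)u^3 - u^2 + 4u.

h'(u) = -2u^2 - 2u + 4, whose only zero in [-1, 4] is u = 1.
Compare values at every candidate in [-1, 4]: h(-1) = -13/3, h(1) = 7/3, h(4) = -128/3.
The maximum over the interval is 7/3, attained at u = 1.

7/3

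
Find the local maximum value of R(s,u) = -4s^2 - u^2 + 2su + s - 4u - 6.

∂R/∂s = -8s + 2u + 1 = 0 and ∂R/∂u = 2s - 2u - 4 = 0, so (s, u) = (-1/2, -5/2).
The Hessian has R_{ss} = -8, R_{uu} = -2, R_{su} = 2, giving D = 12 > 0 with R_{ss} < 0, so the point is a local maximum.
R(-1/2, -5/2) = -5/4.

-5/4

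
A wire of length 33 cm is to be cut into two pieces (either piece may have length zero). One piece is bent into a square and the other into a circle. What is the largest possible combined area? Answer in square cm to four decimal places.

Let x be the length used for the square. Square side x/4; circle radius (33−x)/(2π).
A(x) = (x/4)² + π·((33−x)/(2π))² = x²/16 + (33−x)²/(4π) for 0 ≤ x ≤ 33. A'(x) = x/8 − (33−x)/(2π) = 0 gives x = 4·33/(π+4) ≈ 18.4833.
A'' > 0, so the interior critical point is a minimum; the maximum is at an endpoint. A(0) = 86.6599 and A(33) = 68.0625, so the largest area is 86.6599.

86.6599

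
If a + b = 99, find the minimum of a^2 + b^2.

With a + b = 99, a^2 + b^2 = a^2 + (99 − a)^2.
The derivative 2a − 2(99 − a) = 4a − 198 vanishes at a = 99/2; second derivative 4 > 0, a minimum.
The minimum is 2·(99/2)^2 = 9801/2.

9801/2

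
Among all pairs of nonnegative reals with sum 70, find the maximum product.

With x + y = 70, the product is P(x) = x(70 − x).
P'(x) = 70 − 2x = 0 gives x = 35; P'' = −2 < 0, so this is the maximum.
P = 35·35 = 1225.

1225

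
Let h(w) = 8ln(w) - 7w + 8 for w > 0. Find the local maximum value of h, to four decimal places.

1.0683

h'(w) = 8/w − 7 = 0 gives w = 8/7.
h''(w) = -8/w², which is negative for w > 0, so this is a local maximum.
h(8/7) = 8·ln(8/7) - 8 + 8 ≈ 1.0683.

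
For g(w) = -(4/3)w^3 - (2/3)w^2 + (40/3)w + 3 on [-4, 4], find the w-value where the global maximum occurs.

-4

g'(w) = -4w^2 - (4/3)w + 40/3, which vanishes at w = -2 and w = 5/3.
Compare values at every candidate in [-4, 4]: g(-4) = 73/3; g(-2) = -47/3; g(5/3) = 1393/81; g(4) = -119/3.
Hence the absolute maximum is 73/3 at w = -4.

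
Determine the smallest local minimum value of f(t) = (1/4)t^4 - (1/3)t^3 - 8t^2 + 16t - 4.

-332/3

f'(t) = t^3 - t^2 - 16t + 16. Setting f'(t) = 0 gives t ∈ {-4, 1, 4}.
Second-derivative test with f''(t) = 3t^2 - 2t - 16: f''(-4) = 40 > 0 ⇒ local minimum; f''(1) = -15 < 0 ⇒ local maximum; f''(4) = 24 > 0 ⇒ local minimum.
So the smallest local minimum value is f(-4) = -332/3.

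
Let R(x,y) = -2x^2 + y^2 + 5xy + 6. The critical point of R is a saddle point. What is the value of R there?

6

∂R/∂x = -4x + 5y = 0 and ∂R/∂y = 5x + 2y = 0, so (x, y) = (0, 0).
The Hessian has R_{xx} = -4, R_{yy} = 2, R_{xy} = 5, giving D = -33 < 0, so the point is a saddle point.
R(0, 0) = 6.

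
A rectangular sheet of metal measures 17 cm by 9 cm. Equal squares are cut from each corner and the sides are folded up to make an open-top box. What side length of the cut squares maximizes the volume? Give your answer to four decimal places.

1.8782

With cut size x, the volume is V(x) = x(17 − 2x)(9 − 2x) for 0 < x < 4.5.
V'(x) = 12x^2 − 104x + 153. Setting V'(x) = 0 gives x ≈ 1.8782 (the root in (0, 4.5)).
V''(x) = 24x − 104 is negative there, so this is the maximum; V ≈ 130.4300.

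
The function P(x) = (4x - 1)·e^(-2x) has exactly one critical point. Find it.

3/4

By the product rule, P'(x) = (-8x + 6)·e^(-2x). Since e^(-2x) > 0, the only critical point is x = 3/4.
P''(3/4) has the same sign as -8 < 0, so this is a local maximum.
P(3/4) = (2)·e^(-3/2) ≈ 0.4463.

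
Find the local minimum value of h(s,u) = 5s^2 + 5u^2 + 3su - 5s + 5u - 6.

-67/7

∂h/∂s = 10s + 3u - 5 = 0 and ∂h/∂u = 3s + 10u + 5 = 0, so (s, u) = (5/7, -5/7).
The Hessian has h_{ss} = 10, h_{uu} = 10, h_{su} = 3, giving D = 91 > 0 with h_{ss} > 0, so the point is a local minimum.
h(5/7, -5/7) = -67/7.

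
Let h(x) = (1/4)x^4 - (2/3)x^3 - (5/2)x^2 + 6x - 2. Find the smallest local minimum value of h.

Critical points: h'(x) = x^3 - 2x^2 - 5x + 6 vanishes at x = -2, 1, 3.
Since h''(x) = 3x^2 - 4x - 5, we get h''(-2) = 15 > 0 ⇒ local minimum; h''(1) = -6 < 0 ⇒ local maximum; h''(3) = 10 > 0 ⇒ local minimum.
Thus h has its smallest local minimum at x = -2, with value -44/3.

-44/3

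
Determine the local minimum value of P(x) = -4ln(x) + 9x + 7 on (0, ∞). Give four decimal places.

14.2437

P'(x) = -4/x + 9 = 0 gives x = 4/9.
P''(x) = 4/x², which is positive for x > 0, so this is a local minimum.
P(4/9) = -4·ln(4/9) + 4 + 7 ≈ 14.2437.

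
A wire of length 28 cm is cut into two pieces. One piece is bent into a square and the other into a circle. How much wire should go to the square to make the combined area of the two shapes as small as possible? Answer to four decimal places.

Let x be the length used for the square. Square side x/4; circle radius (28−x)/(2π).
A(x) = (x/4)² + π·((28−x)/(2π))² = x²/16 + (28−x)²/(4π) for 0 ≤ x ≤ 28. A'(x) = x/8 − (28−x)/(2π) = 0 gives x = 4·28/(π+4) ≈ 15.6828.
A'' = 1/8 + 1/(2π) > 0, so this gives the minimum combined area; x ≈ 15.6828 cm to the square.

15.6828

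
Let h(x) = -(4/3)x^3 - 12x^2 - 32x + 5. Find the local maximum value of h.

Critical points: h'(x) = -4x^2 - 24x - 32 vanishes at x = -4, -2.
Since h''(x) = -8x - 24, we get h''(-4) = 8 > 0 ⇒ local minimum; h''(-2) = -8 < 0 ⇒ local maximum.
Thus h has its local maximum at x = -2, with value 95/3.

95/3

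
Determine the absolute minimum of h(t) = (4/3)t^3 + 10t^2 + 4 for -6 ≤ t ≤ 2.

The derivative is 4t^2 + 20t, which vanishes at t = -5 and t = 0.
Compare values at every candidate in [-6, 2]: h(-6) = 76; h(-5) = 262/3; h(0) = 4; h(2) = 164/3.
The minimum over the interval is 4, attained at t = 0.

4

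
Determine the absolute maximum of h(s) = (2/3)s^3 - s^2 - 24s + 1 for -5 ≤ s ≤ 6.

46

The derivative is 2s^2 - 2s - 24, which vanishes at s = -3 and s = 4.
Compare values at every candidate in [-5, 6]: h(-5) = 38/3, h(-3) = 46, h(4) = -205/3, h(6) = -35.
The maximum over the interval is 46, attained at s = -3.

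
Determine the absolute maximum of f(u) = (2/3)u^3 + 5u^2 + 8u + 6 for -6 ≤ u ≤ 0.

34/3

Differentiating, f'(u) = 2u^2 + 10u + 8; which vanishes at u = -4 and u = -1.
Candidates: f(-6) = -6,  f(-4) = 34/3,  f(-1) = 7/3,  f(0) = 6.
Hence the absolute maximum is 34/3 at u = -4.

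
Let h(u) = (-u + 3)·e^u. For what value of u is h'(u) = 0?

2

Differentiating with the product rule gives h'(u) = (-u + 2)·e^u. Since e^u > 0, the only critical point is u = 2.
h''(2) has the same sign as -1 < 0, so this is a local maximum.
h(2) = (1)·e^(2) ≈ 7.3891.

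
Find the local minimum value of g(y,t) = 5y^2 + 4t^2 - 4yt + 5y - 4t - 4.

∂g/∂y = 10y - 4t + 5 = 0 and ∂g/∂t = -4y + 8t - 4 = 0, so (y, t) = (-3/8, 5/16).
The Hessian has g_{yy} = 10, g_{tt} = 8, g_{yt} = -4, giving D = 64 > 0 with g_{yy} > 0, so the point is a local minimum.
g(-3/8, 5/16) = -89/16.

-89/16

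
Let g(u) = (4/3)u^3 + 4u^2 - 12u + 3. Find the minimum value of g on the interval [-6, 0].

The derivative is 4u^2 + 8u - 12, whose only zero in [-6, 0] is u = -3.
Compare values at every candidate in [-6, 0]: g(-6) = -69; g(-3) = 39; g(0) = 3.
Hence the absolute minimum is -69 at u = -6.

-69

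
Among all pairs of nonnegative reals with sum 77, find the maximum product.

With x + y = 77, the product is P(x) = x(77 − x).
P'(x) = 77 − 2x = 0 gives x = 77/2; P'' = −2 < 0, so this is the maximum.
P = 77/2·77/2 = 5929/4.

5929/4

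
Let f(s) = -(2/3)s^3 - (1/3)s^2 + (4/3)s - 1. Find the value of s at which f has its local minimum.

Critical points: f'(s) = -2s^2 - (2/3)s + 4/3 vanishes at s = -1, 2/3.
Since f''(s) = -4s - 2/3, we get f''(-1) = 10/3 > 0 ⇒ local minimum; f''(2/3) = -10/3 < 0 ⇒ local maximum.
So the local minimum value is f(-1) = -2.

-1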